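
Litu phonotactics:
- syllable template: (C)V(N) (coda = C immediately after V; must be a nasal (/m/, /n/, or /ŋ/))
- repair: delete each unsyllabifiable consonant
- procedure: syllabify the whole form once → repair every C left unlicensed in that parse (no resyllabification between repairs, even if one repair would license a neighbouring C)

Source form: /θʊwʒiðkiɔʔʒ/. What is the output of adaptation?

θʊʒikiɔ

The consonants /w/, /ð/, /ʔ/, /ʒ/ cannot be parsed into a legal (C)V(N) syllable (only a nasal (/m/, /n/, or /ŋ/) is licensed in coda position; onsets are limited to one consonant).
Deletion applies to /w/, /ð/, /ʔ/, /ʒ/.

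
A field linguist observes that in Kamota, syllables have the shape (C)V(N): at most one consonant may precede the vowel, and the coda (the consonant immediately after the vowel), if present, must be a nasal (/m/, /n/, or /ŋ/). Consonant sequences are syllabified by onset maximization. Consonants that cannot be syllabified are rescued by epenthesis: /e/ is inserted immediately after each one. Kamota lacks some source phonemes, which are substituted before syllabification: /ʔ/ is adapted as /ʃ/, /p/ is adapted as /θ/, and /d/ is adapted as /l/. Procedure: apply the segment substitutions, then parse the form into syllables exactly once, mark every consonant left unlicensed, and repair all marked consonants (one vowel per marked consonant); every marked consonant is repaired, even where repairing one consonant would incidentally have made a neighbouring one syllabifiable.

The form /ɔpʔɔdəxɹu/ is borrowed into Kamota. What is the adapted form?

ɔθeʃɔləxeɹu

Substitution: /p/ → /θ/, /ʔ/ → /ʃ/, /d/ → /l/, giving /ɔθʃɔləxɹu/.
Under (C)V(N), the unsyllabifiable consonants are /θ/, /x/ (only a nasal (/m/, /n/, or /ŋ/) is licensed in coda position; onsets are limited to one consonant).
Inserting the epenthetic vowel yields /θ/ → /θe/, /x/ → /xe/.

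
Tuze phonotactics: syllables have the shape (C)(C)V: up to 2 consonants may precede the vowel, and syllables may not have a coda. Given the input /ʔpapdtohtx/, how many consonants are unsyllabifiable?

Syllabifying with onset maximization leaves /p/, /h/, /t/, /x/ stranded (no codas are permitted; onsets may contain at most 2 consonants).

4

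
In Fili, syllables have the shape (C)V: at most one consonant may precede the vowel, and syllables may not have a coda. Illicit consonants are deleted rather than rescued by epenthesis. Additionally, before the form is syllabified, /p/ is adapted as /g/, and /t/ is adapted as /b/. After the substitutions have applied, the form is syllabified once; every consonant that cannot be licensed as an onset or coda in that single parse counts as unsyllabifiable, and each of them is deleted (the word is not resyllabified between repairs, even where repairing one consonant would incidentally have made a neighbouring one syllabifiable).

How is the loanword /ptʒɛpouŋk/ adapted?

ʒɛgou

Substitution: /p/ → /g/, /t/ → /b/, giving /gbʒɛgouŋk/.
The consonants /g/, /b/, /ŋ/, /k/ cannot be parsed into a legal (C)V syllable (no codas are permitted; onsets are limited to one consonant).
Deletion applies to /g/, /b/, /ŋ/, /k/.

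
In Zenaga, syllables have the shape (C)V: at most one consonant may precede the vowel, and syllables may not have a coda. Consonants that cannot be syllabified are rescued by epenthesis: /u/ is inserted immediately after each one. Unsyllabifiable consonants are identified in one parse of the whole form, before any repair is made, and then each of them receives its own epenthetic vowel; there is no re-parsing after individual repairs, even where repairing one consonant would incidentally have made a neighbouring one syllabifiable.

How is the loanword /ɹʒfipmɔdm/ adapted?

The consonants /ɹ/, /ʒ/, /p/, /d/, /m/ cannot be parsed into a legal (C)V syllable (no codas are permitted; onsets are limited to one consonant).
Each unlicensed consonant becomes the onset of a new syllable: /ɹ/ → /ɹu/, /ʒ/ → /ʒu/, /p/ → /pu/, /d/ → /du/, /m/ → /mu/.

ɹuʒufipumɔdumu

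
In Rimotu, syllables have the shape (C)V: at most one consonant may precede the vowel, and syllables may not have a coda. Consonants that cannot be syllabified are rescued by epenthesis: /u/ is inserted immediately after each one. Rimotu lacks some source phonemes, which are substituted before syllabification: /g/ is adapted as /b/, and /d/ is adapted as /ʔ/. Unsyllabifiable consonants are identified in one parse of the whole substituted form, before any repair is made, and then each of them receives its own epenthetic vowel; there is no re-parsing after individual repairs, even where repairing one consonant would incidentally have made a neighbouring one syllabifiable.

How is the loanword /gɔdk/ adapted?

Substitution: /g/ → /b/, /d/ → /ʔ/, giving /bɔʔk/.
The consonants /ʔ/, /k/ cannot be parsed into a legal (C)V syllable (no codas are permitted; onsets are limited to one consonant).
Inserting the epenthetic vowel yields /ʔ/ → /ʔu/, /k/ → /ku/.

bɔʔuku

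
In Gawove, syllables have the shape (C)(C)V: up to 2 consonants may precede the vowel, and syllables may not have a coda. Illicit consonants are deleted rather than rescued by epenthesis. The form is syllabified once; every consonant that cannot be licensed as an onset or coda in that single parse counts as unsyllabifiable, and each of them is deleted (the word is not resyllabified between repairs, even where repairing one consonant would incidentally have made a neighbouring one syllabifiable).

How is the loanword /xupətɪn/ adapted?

xupətɪ

Syllabifying with onset maximization leaves /n/ stranded (no codas are permitted; onsets may contain at most 2 consonants).
Each unlicensed consonant is deleted: /n/.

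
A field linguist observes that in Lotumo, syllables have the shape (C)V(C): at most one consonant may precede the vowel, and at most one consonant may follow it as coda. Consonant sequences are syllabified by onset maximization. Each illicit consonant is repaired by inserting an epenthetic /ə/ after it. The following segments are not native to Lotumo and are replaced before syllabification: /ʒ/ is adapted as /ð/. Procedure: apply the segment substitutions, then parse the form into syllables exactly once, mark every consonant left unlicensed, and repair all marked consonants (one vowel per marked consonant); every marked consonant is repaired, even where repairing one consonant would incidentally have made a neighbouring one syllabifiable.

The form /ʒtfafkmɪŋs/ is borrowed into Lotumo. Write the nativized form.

ðətəfafkəmɪŋsə

Substitution: /ʒ/ → /ð/, giving /ðtfafkmɪŋs/.
Under (C)V(C), the unsyllabifiable consonants are /ð/, /t/, /k/, /s/ (at most one coda consonant is licensed; onsets are limited to one consonant).
Each unlicensed consonant becomes the onset of a new syllable: /ð/ → /ðə/, /t/ → /tə/, /k/ → /kə/, /s/ → /sə/.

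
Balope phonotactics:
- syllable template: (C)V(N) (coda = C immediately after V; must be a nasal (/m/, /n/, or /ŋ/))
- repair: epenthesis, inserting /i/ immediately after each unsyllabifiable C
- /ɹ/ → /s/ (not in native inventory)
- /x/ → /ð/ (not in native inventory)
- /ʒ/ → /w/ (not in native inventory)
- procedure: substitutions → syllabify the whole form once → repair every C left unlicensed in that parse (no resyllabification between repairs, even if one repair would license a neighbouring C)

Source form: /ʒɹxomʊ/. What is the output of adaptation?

Substitution: /ʒ/ → /w/, /ɹ/ → /s/, /x/ → /ð/, giving /wsðomʊ/.
The consonants /w/, /s/ cannot be parsed into a legal (C)V(N) syllable (only a nasal (/m/, /n/, or /ŋ/) is licensed in coda position; onsets are limited to one consonant).
Each unlicensed consonant becomes the onset of a new syllable: /w/ → /wi/, /s/ → /si/.

wisiðomʊ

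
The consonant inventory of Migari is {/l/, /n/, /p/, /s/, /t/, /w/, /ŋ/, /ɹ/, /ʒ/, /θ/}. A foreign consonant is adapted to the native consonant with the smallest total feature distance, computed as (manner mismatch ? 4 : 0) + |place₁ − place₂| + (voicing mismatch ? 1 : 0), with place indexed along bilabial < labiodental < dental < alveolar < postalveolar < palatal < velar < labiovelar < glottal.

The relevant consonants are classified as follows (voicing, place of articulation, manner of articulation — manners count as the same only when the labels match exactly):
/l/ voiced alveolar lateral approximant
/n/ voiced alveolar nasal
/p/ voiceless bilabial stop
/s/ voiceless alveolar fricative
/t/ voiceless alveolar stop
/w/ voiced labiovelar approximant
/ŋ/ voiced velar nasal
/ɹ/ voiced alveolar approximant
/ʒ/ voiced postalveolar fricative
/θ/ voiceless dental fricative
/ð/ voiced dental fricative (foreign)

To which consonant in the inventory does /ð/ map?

/θ/ is closest: same manner (fricative), place distance 0 (dental→dental), voicing differs (+1); total 1. Next closest is /s/ at distance 2.

θ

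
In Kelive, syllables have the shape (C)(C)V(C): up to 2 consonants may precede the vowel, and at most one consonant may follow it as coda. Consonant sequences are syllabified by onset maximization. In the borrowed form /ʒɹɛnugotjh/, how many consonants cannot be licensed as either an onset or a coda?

2

Syllabifying with onset maximization leaves /j/, /h/ stranded (at most one coda consonant is licensed; onsets may contain at most 2 consonants).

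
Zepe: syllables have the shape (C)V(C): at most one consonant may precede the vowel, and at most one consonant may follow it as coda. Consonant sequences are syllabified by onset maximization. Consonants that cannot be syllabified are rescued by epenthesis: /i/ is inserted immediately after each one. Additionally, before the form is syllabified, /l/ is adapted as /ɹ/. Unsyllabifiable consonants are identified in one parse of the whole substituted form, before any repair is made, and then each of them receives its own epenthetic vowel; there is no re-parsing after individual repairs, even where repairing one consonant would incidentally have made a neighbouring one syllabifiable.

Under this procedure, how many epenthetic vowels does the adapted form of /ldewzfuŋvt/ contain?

After substitution the input is /ɹdewzfuŋvt/.
The unsyllabifiable consonants are /ɹ/, /z/, /v/, /t/; each receives one epenthetic vowel.

4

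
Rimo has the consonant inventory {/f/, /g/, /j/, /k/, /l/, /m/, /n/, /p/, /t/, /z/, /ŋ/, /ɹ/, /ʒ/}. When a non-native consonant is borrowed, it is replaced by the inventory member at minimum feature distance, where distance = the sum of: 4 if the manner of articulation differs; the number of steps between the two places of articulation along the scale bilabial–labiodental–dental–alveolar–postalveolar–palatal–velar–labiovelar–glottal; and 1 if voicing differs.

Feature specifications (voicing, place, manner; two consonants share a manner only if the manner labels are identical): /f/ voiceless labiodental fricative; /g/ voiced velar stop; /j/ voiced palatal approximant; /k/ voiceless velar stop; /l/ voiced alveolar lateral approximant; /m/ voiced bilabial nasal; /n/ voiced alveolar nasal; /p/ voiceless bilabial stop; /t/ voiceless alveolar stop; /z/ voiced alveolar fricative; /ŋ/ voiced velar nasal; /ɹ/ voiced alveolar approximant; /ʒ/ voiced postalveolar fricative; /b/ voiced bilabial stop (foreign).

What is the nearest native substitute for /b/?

/p/ is closest: same manner (stop), place distance 0 (bilabial→bilabial), voicing differs (+1); total 1. Next closest is /m/ at distance 4.

p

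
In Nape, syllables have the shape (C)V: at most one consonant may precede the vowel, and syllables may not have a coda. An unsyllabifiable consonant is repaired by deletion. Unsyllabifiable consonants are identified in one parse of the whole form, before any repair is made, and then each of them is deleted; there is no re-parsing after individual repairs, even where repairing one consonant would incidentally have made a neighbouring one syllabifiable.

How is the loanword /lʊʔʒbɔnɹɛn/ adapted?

lʊbɔɹɛ

The consonants /ʔ/, /ʒ/, /n/, /n/ cannot be parsed into a legal (C)V syllable (no codas are permitted; onsets are limited to one consonant).
Each unlicensed consonant is deleted: /ʔ/, /ʒ/, /n/, /n/.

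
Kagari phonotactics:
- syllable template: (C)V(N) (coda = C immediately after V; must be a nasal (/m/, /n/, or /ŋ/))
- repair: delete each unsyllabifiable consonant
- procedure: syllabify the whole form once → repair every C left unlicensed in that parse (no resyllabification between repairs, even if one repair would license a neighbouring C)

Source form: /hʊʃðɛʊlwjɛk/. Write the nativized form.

Under (C)V(N), the unsyllabifiable consonants are /ʃ/, /l/, /w/, /k/ (only a nasal (/m/, /n/, or /ŋ/) is licensed in coda position; onsets are limited to one consonant).
Deletion applies to /ʃ/, /l/, /w/, /k/.

hʊðɛʊjɛ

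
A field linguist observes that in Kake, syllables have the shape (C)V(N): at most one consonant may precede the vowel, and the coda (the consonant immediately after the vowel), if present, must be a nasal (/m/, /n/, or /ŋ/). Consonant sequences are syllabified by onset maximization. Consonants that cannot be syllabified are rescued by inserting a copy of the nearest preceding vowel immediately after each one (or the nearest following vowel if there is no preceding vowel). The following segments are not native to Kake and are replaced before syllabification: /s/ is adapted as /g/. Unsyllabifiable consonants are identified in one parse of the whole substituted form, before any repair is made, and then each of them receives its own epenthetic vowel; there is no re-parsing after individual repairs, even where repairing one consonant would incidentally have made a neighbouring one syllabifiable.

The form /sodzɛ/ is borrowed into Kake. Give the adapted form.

godozɛ

Substitution: /s/ → /g/, giving /godzɛ/.
Syllabifying with onset maximization leaves /d/ stranded (only a nasal (/m/, /n/, or /ŋ/) is licensed in coda position; onsets are limited to one consonant).
Inserting the epenthetic vowel yields /d/ → /do/.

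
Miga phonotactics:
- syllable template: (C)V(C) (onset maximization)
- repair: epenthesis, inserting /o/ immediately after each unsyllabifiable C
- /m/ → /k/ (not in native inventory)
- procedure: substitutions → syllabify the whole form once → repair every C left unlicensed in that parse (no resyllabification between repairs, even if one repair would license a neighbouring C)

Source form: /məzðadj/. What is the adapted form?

Substitution: /m/ → /k/, giving /kəzðadj/.
Syllabifying with onset maximization leaves /j/ stranded (at most one coda consonant is licensed; onsets are limited to one consonant).
Inserting the epenthetic vowel yields /j/ → /jo/.

kəzðadjo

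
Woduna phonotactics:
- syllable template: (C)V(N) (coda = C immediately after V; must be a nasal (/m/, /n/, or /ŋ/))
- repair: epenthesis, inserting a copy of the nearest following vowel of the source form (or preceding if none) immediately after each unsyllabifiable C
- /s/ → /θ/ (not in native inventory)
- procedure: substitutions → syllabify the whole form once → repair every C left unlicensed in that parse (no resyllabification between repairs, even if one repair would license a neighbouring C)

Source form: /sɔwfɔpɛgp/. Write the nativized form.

Substitution: /s/ → /θ/, giving /θɔwfɔpɛgp/.
Under (C)V(N), the unsyllabifiable consonants are /w/, /g/, /p/ (only a nasal (/m/, /n/, or /ŋ/) is licensed in coda position; onsets are limited to one consonant).
Each unlicensed consonant becomes the onset of a new syllable: /w/ → /wɔ/, /g/ → /gɛ/, /p/ → /pɛ/.

θɔwɔfɔpɛgɛpɛ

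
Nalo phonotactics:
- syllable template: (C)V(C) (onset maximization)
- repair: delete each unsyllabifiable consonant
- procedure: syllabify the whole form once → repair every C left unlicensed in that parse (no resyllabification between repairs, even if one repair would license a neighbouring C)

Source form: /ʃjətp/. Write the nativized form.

Under (C)V(C), the unsyllabifiable consonants are /ʃ/, /p/ (at most one coda consonant is licensed; onsets are limited to one consonant).
Each unlicensed consonant is deleted: /ʃ/, /p/.

jət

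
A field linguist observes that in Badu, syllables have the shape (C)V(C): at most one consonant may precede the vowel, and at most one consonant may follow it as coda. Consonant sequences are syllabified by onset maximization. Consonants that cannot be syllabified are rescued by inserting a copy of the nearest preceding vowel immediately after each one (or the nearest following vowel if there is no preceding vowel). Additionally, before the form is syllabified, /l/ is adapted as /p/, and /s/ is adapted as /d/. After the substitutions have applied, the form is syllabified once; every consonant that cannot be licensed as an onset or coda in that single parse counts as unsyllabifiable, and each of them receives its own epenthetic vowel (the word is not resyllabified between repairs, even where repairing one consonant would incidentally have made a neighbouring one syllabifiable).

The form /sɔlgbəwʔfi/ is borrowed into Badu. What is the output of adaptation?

Substitution: /s/ → /d/, /l/ → /p/, giving /dɔpgbəwʔfi/.
Syllabifying with onset maximization leaves /g/, /ʔ/ stranded (at most one coda consonant is licensed; onsets are limited to one consonant).
Each unlicensed consonant becomes the onset of a new syllable: /g/ → /gɔ/, /ʔ/ → /ʔə/.

dɔpgɔbəwʔəfi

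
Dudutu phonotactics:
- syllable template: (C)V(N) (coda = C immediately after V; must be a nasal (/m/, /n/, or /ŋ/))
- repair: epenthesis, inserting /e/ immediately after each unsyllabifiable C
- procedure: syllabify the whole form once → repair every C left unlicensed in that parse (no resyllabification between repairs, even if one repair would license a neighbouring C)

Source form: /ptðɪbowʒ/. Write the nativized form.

peteðɪboweʒe

The consonants /p/, /t/, /w/, /ʒ/ cannot be parsed into a legal (C)V(N) syllable (only a nasal (/m/, /n/, or /ŋ/) is licensed in coda position; onsets are limited to one consonant).
Epenthesis after each stranded consonant: /p/ → /pe/, /t/ → /te/, /w/ → /we/, /ʒ/ → /ʒe/.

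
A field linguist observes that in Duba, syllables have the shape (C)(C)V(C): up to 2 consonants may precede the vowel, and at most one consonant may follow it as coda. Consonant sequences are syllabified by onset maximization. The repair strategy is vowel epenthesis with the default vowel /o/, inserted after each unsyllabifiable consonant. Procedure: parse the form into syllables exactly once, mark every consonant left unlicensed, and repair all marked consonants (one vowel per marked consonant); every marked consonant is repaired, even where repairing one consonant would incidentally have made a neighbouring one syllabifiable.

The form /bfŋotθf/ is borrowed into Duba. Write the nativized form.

Under (C)(C)V(C), the unsyllabifiable consonants are /b/, /θ/, /f/ (at most one coda consonant is licensed; onsets may contain at most 2 consonants).
Each unlicensed consonant becomes the onset of a new syllable: /b/ → /bo/, /θ/ → /θo/, /f/ → /fo/.

bofŋotθofo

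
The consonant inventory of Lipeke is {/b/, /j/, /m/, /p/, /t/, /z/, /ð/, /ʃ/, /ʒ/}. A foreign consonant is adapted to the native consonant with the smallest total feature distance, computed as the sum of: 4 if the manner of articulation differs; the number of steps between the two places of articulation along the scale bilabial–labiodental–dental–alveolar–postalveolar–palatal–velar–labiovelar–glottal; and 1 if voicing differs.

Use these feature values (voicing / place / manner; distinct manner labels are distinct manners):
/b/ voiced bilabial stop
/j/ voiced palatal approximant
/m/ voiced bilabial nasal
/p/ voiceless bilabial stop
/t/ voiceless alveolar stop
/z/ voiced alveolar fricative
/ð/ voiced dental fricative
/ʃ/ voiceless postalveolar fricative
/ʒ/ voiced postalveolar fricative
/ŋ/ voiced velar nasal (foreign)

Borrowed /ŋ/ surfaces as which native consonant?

/j/ is closest: manner differs (nasal→approximant, +4), place distance 1 (velar→palatal), same voicing; total 5. Next closest is /m/ at distance 6.

j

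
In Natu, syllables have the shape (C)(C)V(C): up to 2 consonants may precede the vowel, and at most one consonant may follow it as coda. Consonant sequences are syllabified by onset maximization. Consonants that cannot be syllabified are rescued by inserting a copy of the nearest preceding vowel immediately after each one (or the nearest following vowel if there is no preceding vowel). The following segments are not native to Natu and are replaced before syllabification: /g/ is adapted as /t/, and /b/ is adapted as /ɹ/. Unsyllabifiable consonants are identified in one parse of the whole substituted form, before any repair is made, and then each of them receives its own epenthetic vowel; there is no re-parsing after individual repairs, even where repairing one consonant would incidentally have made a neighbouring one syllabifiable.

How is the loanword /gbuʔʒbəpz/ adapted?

Substitution: /g/ → /t/, /b/ → /ɹ/, giving /tɹuʔʒɹəpz/.
Syllabifying with onset maximization leaves /z/ stranded (at most one coda consonant is licensed; onsets may contain at most 2 consonants).
Epenthesis after each stranded consonant: /z/ → /zə/.

tɹuʔʒɹəpzə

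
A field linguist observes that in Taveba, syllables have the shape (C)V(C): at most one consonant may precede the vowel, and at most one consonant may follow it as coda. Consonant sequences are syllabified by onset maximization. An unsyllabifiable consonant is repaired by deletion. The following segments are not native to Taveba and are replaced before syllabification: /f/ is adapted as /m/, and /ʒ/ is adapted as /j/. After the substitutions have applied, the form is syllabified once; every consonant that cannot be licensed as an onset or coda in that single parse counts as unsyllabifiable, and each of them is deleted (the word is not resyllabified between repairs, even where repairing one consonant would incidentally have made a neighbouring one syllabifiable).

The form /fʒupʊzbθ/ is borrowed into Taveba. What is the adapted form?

Substitution: /f/ → /m/, /ʒ/ → /j/, giving /mjupʊzbθ/.
Under (C)V(C), the unsyllabifiable consonants are /m/, /b/, /θ/ (at most one coda consonant is licensed; onsets are limited to one consonant).
Each unlicensed consonant is deleted: /m/, /b/, /θ/.

jupʊz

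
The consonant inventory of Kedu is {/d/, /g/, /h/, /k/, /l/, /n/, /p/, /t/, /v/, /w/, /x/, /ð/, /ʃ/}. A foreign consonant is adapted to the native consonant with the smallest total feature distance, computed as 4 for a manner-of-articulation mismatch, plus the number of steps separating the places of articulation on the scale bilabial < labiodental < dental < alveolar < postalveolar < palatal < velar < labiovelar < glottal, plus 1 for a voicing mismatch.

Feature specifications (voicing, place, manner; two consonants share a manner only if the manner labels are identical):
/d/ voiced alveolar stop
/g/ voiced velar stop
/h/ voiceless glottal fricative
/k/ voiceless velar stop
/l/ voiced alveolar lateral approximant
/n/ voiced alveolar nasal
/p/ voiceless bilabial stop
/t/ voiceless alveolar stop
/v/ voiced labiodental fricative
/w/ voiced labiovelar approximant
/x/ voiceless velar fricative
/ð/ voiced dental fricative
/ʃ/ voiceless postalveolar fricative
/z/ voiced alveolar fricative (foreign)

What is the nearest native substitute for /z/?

/ð/ is closest: same manner (fricative), place distance 1 (alveolar→dental), same voicing; total 1. Next closest is /v/ at distance 2.

ð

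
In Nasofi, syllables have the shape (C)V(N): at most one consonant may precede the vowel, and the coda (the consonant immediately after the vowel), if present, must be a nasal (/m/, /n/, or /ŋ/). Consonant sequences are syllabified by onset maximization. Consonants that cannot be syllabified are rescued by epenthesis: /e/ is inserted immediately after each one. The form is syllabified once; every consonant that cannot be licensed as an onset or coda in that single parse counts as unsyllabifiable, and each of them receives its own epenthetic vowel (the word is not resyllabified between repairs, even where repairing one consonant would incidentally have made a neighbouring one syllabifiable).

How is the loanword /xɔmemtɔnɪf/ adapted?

Under (C)V(N), the unsyllabifiable consonants are /f/ (only a nasal (/m/, /n/, or /ŋ/) is licensed in coda position; onsets are limited to one consonant).
Epenthesis after each stranded consonant: /f/ → /fe/.

xɔmemtɔnɪfe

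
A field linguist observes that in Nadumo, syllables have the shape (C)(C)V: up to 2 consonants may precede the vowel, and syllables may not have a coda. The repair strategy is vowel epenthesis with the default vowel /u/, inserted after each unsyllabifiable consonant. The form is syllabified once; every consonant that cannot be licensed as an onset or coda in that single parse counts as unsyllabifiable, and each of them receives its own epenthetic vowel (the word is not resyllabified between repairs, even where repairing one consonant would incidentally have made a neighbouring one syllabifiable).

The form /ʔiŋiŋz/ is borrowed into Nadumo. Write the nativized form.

ʔiŋiŋuzu

The consonants /ŋ/, /z/ cannot be parsed into a legal (C)(C)V syllable (no codas are permitted; onsets may contain at most 2 consonants).
Each unlicensed consonant becomes the onset of a new syllable: /ŋ/ → /ŋu/, /z/ → /zu/.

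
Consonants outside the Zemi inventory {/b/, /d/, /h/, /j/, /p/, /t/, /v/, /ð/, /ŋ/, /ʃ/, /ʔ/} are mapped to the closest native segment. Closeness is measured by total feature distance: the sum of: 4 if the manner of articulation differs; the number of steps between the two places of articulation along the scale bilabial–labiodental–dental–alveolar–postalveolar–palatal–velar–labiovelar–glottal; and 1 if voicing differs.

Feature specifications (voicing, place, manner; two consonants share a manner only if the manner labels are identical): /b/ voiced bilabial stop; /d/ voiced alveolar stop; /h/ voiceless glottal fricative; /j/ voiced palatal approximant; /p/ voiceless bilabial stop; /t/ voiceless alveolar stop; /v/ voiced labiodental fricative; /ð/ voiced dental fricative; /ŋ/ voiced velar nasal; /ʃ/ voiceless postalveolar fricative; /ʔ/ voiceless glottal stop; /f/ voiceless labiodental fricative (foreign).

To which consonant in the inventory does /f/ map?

v

/v/ is closest: same manner (fricative), place distance 0 (labiodental→labiodental), voicing differs (+1); total 1. Next closest is /ð/ at distance 2.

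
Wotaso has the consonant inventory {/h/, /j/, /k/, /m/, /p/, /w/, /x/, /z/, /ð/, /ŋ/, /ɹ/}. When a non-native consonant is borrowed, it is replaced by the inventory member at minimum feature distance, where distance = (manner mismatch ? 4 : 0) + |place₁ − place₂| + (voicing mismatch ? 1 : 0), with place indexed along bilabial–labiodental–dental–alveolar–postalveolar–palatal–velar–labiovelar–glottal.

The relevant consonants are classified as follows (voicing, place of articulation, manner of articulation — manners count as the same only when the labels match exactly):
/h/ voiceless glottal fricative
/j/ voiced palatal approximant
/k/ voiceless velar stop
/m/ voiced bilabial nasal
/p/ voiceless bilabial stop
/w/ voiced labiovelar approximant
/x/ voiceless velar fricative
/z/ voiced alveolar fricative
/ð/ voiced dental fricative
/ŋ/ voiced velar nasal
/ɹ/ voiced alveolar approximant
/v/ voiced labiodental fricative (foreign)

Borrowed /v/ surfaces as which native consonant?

ð

/ð/ is closest: same manner (fricative), place distance 1 (labiodental→dental), same voicing; total 1. Next closest is /z/ at distance 2.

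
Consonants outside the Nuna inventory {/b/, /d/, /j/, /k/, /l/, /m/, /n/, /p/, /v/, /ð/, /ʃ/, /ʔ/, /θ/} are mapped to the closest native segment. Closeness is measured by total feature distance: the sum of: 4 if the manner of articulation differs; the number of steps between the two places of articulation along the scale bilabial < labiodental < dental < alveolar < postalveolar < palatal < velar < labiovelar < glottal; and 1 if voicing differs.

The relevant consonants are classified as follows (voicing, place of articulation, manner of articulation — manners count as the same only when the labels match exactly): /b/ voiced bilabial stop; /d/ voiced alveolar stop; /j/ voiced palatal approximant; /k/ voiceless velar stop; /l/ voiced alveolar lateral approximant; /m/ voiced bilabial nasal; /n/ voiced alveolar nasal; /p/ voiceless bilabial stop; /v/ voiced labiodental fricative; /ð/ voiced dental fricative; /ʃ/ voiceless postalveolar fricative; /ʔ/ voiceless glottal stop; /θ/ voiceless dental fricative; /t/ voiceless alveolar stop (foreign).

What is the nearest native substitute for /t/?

/d/ is closest: same manner (stop), place distance 0 (alveolar→alveolar), voicing differs (+1); total 1. Next closest is /k/ at distance 3.

d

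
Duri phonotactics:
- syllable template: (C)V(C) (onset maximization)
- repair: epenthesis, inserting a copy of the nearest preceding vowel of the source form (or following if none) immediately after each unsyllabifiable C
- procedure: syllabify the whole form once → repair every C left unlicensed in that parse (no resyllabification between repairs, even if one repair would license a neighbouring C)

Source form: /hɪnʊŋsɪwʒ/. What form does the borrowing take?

hɪnʊŋsɪwʒɪ

The consonants /ʒ/ cannot be parsed into a legal (C)V(C) syllable (at most one coda consonant is licensed; onsets are limited to one consonant).
Each unlicensed consonant becomes the onset of a new syllable: /ʒ/ → /ʒɪ/.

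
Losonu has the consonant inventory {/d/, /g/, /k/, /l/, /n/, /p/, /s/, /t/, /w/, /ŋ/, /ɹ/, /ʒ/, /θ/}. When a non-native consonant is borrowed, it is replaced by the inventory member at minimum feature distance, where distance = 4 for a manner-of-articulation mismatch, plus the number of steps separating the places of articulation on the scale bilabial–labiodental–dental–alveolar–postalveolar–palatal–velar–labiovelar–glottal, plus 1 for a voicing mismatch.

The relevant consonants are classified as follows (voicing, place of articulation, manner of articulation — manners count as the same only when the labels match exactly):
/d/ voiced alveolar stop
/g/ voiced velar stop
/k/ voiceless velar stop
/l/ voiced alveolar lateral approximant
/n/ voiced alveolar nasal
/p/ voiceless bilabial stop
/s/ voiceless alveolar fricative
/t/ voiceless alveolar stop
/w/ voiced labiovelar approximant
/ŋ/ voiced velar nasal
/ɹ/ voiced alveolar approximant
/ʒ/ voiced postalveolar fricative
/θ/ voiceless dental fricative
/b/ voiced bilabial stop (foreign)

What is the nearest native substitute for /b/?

/p/ is closest: same manner (stop), place distance 0 (bilabial→bilabial), voicing differs (+1); total 1. Next closest is /d/ at distance 3.

p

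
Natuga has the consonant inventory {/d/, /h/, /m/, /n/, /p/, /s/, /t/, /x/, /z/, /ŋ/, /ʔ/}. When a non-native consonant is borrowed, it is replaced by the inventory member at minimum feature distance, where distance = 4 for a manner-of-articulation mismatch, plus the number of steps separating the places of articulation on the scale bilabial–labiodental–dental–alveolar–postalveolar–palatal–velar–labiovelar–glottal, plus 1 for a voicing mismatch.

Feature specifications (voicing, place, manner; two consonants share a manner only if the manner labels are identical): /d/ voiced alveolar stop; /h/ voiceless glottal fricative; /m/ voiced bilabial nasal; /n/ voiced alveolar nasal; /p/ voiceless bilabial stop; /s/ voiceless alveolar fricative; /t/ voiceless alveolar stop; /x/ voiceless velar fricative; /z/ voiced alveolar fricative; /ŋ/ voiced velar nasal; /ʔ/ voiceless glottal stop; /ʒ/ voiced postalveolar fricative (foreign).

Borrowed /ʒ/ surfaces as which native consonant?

z

/z/ is closest: same manner (fricative), place distance 1 (postalveolar→alveolar), same voicing; total 1. Next closest is /s/ at distance 2.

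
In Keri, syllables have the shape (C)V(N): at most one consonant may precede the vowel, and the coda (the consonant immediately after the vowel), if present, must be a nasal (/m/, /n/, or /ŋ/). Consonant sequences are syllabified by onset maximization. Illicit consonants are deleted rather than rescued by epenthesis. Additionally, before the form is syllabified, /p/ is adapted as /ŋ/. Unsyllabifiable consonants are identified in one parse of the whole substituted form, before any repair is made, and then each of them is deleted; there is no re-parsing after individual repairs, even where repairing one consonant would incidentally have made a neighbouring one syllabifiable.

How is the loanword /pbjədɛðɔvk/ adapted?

Substitution: /p/ → /ŋ/, giving /ŋbjədɛðɔvk/.
The consonants /ŋ/, /b/, /v/, /k/ cannot be parsed into a legal (C)V(N) syllable (only a nasal (/m/, /n/, or /ŋ/) is licensed in coda position; onsets are limited to one consonant).
Deletion applies to /ŋ/, /b/, /v/, /k/.

jədɛðɔ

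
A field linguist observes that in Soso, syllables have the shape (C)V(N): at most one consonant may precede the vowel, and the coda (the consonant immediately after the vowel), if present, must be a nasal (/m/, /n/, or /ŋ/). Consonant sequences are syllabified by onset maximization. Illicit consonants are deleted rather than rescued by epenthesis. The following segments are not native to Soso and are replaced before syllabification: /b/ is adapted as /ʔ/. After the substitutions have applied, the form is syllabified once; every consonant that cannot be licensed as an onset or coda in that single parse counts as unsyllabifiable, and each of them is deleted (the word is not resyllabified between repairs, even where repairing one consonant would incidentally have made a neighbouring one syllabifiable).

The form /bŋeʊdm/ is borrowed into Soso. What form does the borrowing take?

ŋeʊ

Substitution: /b/ → /ʔ/, giving /ʔŋeʊdm/.
Under (C)V(N), the unsyllabifiable consonants are /ʔ/, /d/, /m/ (only a nasal (/m/, /n/, or /ŋ/) is licensed in coda position; onsets are limited to one consonant).
Each unlicensed consonant is deleted: /ʔ/, /d/, /m/.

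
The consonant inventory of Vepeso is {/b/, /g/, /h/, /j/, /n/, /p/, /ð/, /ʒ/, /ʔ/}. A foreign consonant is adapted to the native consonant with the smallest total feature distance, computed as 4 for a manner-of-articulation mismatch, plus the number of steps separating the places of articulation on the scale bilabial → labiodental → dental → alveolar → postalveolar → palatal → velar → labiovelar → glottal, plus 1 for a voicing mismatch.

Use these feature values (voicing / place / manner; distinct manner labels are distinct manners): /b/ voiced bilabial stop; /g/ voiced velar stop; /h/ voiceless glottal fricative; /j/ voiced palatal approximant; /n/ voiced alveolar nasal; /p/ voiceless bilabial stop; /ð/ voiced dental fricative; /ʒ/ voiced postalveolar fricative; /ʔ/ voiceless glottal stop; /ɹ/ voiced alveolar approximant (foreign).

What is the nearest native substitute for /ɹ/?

j

/j/ is closest: same manner (approximant), place distance 2 (alveolar→palatal), same voicing; total 2. Next closest is /n/ at distance 4.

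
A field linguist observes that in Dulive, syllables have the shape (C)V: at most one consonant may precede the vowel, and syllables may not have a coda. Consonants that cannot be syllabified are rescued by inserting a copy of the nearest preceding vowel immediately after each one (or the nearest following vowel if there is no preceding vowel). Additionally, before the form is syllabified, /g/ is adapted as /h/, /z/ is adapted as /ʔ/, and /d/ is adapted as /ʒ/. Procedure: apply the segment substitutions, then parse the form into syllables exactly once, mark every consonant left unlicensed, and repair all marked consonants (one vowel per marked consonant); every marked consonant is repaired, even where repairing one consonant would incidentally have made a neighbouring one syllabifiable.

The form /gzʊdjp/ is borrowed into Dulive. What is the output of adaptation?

Substitution: /g/ → /h/, /z/ → /ʔ/, /d/ → /ʒ/, giving /hʔʊʒjp/.
Under (C)V, the unsyllabifiable consonants are /h/, /ʒ/, /j/, /p/ (no codas are permitted; onsets are limited to one consonant).
Epenthesis after each stranded consonant: /h/ → /hʊ/, /ʒ/ → /ʒʊ/, /j/ → /jʊ/, /p/ → /pʊ/.

hʊʔʊʒʊjʊpʊ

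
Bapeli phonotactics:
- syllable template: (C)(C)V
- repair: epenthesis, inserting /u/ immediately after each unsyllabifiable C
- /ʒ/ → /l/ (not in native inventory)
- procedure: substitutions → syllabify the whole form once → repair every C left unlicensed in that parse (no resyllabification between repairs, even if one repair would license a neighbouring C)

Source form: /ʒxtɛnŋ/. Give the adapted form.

luxtɛnuŋu

Substitution: /ʒ/ → /l/, giving /lxtɛnŋ/.
Syllabifying with onset maximization leaves /l/, /n/, /ŋ/ stranded (no codas are permitted; onsets may contain at most 2 consonants).
Inserting the epenthetic vowel yields /l/ → /lu/, /n/ → /nu/, /ŋ/ → /ŋu/.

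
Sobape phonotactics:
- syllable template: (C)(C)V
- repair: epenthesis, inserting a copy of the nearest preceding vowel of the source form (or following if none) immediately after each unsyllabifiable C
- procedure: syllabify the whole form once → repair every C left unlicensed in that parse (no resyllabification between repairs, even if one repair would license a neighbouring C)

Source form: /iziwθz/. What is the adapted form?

Syllabifying with onset maximization leaves /w/, /θ/, /z/ stranded (no codas are permitted; onsets may contain at most 2 consonants).
Epenthesis after each stranded consonant: /w/ → /wi/, /θ/ → /θi/, /z/ → /zi/.

iziwiθizi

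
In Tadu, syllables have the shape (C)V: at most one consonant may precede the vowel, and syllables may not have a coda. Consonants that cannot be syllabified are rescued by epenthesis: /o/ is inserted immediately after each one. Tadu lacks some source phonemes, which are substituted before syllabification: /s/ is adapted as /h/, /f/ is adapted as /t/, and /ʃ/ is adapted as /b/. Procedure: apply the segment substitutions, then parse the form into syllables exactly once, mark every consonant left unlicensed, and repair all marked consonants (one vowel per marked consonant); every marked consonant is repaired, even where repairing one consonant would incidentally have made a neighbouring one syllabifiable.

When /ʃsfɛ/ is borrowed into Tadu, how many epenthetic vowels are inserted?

2

After substitution the input is /bhtɛ/.
The unsyllabifiable consonants are /b/, /h/; each receives one epenthetic vowel.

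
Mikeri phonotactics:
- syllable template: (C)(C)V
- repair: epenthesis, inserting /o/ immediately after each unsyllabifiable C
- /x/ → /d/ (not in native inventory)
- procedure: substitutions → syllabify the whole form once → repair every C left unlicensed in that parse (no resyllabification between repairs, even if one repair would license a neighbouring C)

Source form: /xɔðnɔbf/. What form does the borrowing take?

Substitution: /x/ → /d/, giving /dɔðnɔbf/.
Under (C)(C)V, the unsyllabifiable consonants are /b/, /f/ (no codas are permitted; onsets may contain at most 2 consonants).
Each unlicensed consonant becomes the onset of a new syllable: /b/ → /bo/, /f/ → /fo/.

dɔðnɔbofo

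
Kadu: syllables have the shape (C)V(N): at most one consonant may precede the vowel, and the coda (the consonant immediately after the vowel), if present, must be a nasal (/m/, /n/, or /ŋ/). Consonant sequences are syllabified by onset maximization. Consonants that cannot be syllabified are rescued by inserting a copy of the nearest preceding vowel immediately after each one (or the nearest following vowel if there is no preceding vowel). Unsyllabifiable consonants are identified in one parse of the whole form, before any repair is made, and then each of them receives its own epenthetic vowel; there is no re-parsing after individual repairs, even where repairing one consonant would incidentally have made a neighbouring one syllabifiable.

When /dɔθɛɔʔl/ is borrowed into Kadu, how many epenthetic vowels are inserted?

The unsyllabifiable consonants are /ʔ/, /l/; each receives one epenthetic vowel.

2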